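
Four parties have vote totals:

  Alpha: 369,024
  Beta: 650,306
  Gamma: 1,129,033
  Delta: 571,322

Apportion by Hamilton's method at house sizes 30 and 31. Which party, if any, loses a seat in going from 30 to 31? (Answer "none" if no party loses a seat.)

none

At 30 seats: Alpha 4, Beta 7, Gamma 13, Delta 6.
At 31 seats: Alpha 4, Beta 7, Gamma 13, Delta 7.
No party's allocation decreased.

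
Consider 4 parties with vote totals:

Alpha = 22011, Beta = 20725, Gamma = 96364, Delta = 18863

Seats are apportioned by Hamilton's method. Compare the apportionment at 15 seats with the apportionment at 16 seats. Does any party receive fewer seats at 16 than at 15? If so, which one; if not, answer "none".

At 15 seats: Alpha 2, Beta 2, Gamma 9, Delta 2.
At 16 seats: Alpha 2, Beta 2, Gamma 10, Delta 2.
No party's allocation decreased.

none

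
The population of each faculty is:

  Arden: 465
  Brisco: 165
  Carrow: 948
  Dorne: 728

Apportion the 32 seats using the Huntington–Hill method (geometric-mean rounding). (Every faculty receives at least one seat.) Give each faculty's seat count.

With divisor 71: modified quotas Arden 6.549, Brisco 2.324, Carrow 13.352, Dorne 10.254.
Geometric-mean thresholds: Arden √(6·7)=6.481, Brisco √(2·3)=2.449, Carrow √(13·14)=13.491, Dorne √(10·11)=10.488.
Each quota rounded against its threshold gives Arden 7, Brisco 2, Carrow 13, Dorne 10 (total 32).

Arden: 7, Brisco: 2, Carrow: 13, Dorne: 10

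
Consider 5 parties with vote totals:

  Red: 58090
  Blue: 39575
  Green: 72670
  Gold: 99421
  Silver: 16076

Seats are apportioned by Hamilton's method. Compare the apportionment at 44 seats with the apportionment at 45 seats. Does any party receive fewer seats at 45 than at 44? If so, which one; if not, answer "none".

none

At 44 seats: Red 9, Blue 6, Green 11, Gold 15, Silver 3.
At 45 seats: Red 9, Blue 6, Green 11, Gold 16, Silver 3.
No party's allocation decreased.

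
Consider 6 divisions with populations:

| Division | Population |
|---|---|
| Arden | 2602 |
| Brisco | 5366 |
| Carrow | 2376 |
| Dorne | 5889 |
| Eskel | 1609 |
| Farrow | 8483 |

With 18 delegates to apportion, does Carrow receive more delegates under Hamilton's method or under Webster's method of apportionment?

Webster

Hamilton: Arden 2, Brisco 4, Carrow 1, Dorne 4, Eskel 1, Farrow 6.
Webster: Arden 2, Brisco 3, Carrow 2, Dorne 4, Eskel 1, Farrow 6.
Carrow gets 1 under Hamilton and 2 under Webster.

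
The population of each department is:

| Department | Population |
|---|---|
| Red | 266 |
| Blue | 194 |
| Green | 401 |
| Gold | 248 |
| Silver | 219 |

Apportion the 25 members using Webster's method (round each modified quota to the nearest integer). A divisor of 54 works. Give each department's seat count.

Red 5; Blue 4; Green 7; Gold 5; Silver 4

With modified divisor 54: modified quotas Red 4.926, Blue 3.593, Green 7.426, Gold 4.593, Silver 4.056.
Rounding to the nearest integer: Red 5, Blue 4, Green 7, Gold 5, Silver 4 (total 25).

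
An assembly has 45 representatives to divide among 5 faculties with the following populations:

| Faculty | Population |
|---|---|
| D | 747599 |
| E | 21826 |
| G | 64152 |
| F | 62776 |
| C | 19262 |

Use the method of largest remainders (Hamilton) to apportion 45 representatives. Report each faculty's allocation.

Total 915615; standard divisor 915615/45 = 20347.
Standard quotas: D 36.7425, E 1.0727, G 3.1529, F 3.0853, C 0.9467.
Lower quotas: D 36, E 1, G 3, F 3, C 0 (sum 43, leaving 2 seats).
Remainders in descending order: C 0.9467, D 0.7425, G 0.1529, F 0.0853, E 0.0727.
The surplus seats go to C, D.

D=37, E=1, G=3, F=3, C=1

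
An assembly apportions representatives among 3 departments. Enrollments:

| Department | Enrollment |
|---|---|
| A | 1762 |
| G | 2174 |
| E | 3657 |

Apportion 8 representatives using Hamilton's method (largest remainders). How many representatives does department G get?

2

Total 7593; standard divisor 7593/8 ≈ 949.125.
Standard quotas: A 1.856, G 2.291, E 3.853.
Lower quotas: A 1, G 2, E 3 (sum 6, leaving 2 seats).
Remainders in descending order: A 0.856, E 0.853, G 0.291.
Largest remainders: A, E receive the extra seats.
G receives 2.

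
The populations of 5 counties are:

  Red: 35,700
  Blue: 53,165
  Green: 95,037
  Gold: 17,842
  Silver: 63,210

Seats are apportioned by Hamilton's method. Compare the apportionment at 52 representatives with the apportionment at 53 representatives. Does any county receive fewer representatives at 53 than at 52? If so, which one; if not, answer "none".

At 52 seats: Red 7, Blue 10, Green 19, Gold 4, Silver 12.
At 53 seats: Red 7, Blue 11, Green 19, Gold 3, Silver 13.
Gold drops from 4 to 3.

Gold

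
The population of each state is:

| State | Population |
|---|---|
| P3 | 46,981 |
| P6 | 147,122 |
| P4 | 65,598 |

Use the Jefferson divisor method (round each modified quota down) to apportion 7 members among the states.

Standard divisor 259701/7 ≈ 37100.143; standard quotas: P3 1.266, P6 3.966, P4 1.768.
Rounding down gives 1, 3, 1 = 5 seats, so the divisor must be adjusted.
With modified divisor 31100: modified quotas P3 1.511, P6 4.731, P4 2.109.
Rounding down: P3 1, P6 4, P4 2 (total 7).

P3: 1, P6: 4, P4: 2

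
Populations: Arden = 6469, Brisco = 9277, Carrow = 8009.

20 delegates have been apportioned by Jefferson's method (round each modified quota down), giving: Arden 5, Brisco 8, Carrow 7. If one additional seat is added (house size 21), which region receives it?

Priority for the next seat is population ÷ (current seats + 1).
Priorities: Arden 1078.167, Brisco 1030.778, Carrow 1001.125.
Highest priority: Arden.

Arden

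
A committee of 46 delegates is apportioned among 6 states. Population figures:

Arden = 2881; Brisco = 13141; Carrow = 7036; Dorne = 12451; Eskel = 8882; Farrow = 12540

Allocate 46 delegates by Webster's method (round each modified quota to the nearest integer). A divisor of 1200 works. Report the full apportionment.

Arden: 2; Brisco: 11; Carrow: 6; Dorne: 10; Eskel: 7; Farrow: 10

With modified divisor 1200: modified quotas Arden 2.401, Brisco 10.951, Carrow 5.863, Dorne 10.376, Eskel 7.402, Farrow 10.450.
Rounding to the nearest integer: Arden 2, Brisco 11, Carrow 6, Dorne 10, Eskel 7, Farrow 10 (total 46).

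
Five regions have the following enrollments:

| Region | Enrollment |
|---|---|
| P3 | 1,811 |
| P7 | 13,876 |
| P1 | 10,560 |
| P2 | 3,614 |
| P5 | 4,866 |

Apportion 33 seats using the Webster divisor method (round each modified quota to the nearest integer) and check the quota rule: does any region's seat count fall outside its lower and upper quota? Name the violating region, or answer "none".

Standard quotas: P3 1.721, P7 13.186, P1 10.035, P2 3.434, P5 4.624.
Webster allocation: P3 2, P7 13, P1 10, P2 3, P5 5.
Every allocation lies between the lower and upper quota.

none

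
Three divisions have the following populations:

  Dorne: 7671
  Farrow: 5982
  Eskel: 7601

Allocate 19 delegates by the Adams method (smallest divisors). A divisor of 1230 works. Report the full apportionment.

With modified divisor 1230: modified quotas Dorne 6.237, Farrow 4.863, Eskel 6.180.
Rounding up: Dorne 7, Farrow 5, Eskel 7 (total 19).

Dorne: 7; Farrow: 5; Eskel: 7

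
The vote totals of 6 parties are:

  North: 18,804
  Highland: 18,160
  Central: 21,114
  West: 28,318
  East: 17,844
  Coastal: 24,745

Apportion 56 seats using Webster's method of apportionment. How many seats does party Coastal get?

11

Standard divisor 128985/56 ≈ 2303.304; standard quotas: North 8.164, Highland 7.884, Central 9.167, West 12.295, East 7.747, Coastal 10.743.
Rounding to the nearest integer gives North 8, Highland 8, Central 9, West 12, East 8, Coastal 11 — total 56, matching the house size, so no adjustment is needed.
Coastal receives 11.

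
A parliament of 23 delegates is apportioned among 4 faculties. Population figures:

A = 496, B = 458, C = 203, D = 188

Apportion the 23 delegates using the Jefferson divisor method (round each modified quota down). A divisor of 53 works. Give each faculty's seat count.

With modified divisor 53: modified quotas A 9.358, B 8.642, C 3.830, D 3.547.
Rounding down: A 9, B 8, C 3, D 3 (total 23).

A 9, B 8, C 3, D 3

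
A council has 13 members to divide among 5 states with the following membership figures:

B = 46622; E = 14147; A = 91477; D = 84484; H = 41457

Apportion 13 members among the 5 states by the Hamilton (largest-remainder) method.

B: 2; E: 1; A: 4; D: 4; H: 2

The standard divisor is 278187/13 = 21399.
Standard quotas: B 2.1787, E 0.6611, A 4.2748, D 3.9480, H 1.9373.
Lower quotas: B 2, E 0, A 4, D 3, H 1 (sum 10, leaving 3 seats).
Remainders in descending order: D 0.9480, H 0.9373, E 0.6611, A 0.2748, B 0.1787.
Largest remainders: D, H, E receive the extra seats.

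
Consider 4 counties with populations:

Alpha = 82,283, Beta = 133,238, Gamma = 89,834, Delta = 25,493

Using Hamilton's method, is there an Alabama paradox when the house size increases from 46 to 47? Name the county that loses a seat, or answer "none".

Delta

At 46 seats: Alpha 11, Beta 19, Gamma 12, Delta 4.
At 47 seats: Alpha 12, Beta 19, Gamma 13, Delta 3.
Delta drops from 4 to 3.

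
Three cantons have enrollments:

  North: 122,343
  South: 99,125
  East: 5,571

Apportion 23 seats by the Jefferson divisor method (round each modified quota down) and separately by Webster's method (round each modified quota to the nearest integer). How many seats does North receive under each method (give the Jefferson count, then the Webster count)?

13 and 12

Jefferson: North 13, South 10, East 0.
Webster: North 12, South 10, East 1.
North gets 13 under Jefferson and 12 under Webster.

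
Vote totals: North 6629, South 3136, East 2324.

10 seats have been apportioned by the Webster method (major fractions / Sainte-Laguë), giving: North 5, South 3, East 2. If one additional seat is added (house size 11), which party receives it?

North

Priority for the next seat is population ÷ (current seats + 0.5).
Priorities: North 1205.273, South 896.000, East 929.600.
Highest priority: North.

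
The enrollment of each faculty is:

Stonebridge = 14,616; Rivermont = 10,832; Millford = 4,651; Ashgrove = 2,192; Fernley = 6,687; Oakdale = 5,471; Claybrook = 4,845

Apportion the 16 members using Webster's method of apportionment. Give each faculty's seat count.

Standard divisor 49294/16 ≈ 3080.875; standard quotas: Stonebridge 4.744, Rivermont 3.516, Millford 1.510, Ashgrove 0.711, Fernley 2.170, Oakdale 1.776, Claybrook 1.573.
Rounding to the nearest integer gives 5, 4, 2, 1, 2, 2, 2 = 18 seats, so the divisor must be adjusted.
With modified divisor 3170: modified quotas Stonebridge 4.611, Rivermont 3.417, Millford 1.467, Ashgrove 0.691, Fernley 2.109, Oakdale 1.726, Claybrook 1.528.
Rounding to the nearest integer: Stonebridge 5, Rivermont 3, Millford 1, Ashgrove 1, Fernley 2, Oakdale 2, Claybrook 2 (total 16).

Stonebridge=5, Rivermont=3, Millford=1, Ashgrove=1, Fernley=2, Oakdale=2, Claybrook=2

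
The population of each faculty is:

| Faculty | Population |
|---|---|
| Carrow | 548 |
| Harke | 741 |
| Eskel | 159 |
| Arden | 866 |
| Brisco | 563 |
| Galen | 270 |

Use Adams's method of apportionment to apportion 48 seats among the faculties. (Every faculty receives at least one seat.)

Standard divisor 3147/48 ≈ 65.562; standard quotas: Carrow 8.358, Harke 11.302, Eskel 2.425, Arden 13.209, Brisco 8.587, Galen 4.118.
Rounding up gives 9, 12, 3, 14, 9, 5 = 52 seats, so the divisor must be adjusted.
With modified divisor 70: modified quotas Carrow 7.829, Harke 10.586, Eskel 2.271, Arden 12.371, Brisco 8.043, Galen 3.857.
Rounding up: Carrow 8, Harke 11, Eskel 3, Arden 13, Brisco 9, Galen 4 (total 48).

Carrow 8; Harke 11; Eskel 3; Arden 13; Brisco 9; Galen 4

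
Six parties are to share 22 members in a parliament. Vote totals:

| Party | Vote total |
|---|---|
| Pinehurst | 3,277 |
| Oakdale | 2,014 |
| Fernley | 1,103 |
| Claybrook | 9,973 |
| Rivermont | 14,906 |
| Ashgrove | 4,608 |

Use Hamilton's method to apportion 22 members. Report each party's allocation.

Standard divisor: 35881 ÷ 22 ≈ 1630.955.
Standard quotas: Pinehurst 2.0093, Oakdale 1.2349, Fernley 0.6763, Claybrook 6.1148, Rivermont 9.1394, Ashgrove 2.8253.
Lower quotas: Pinehurst 2, Oakdale 1, Fernley 0, Claybrook 6, Rivermont 9, Ashgrove 2 (sum 20, leaving 2 seats).
Remainders in descending order: Ashgrove 0.8253, Fernley 0.6763, Oakdale 0.2349, Rivermont 0.1394, Claybrook 0.1148, Pinehurst 0.0093.
The surplus seats go to Ashgrove, Fernley.

Pinehurst=2, Oakdale=1, Fernley=1, Claybrook=6, Rivermont=9, Ashgrove=3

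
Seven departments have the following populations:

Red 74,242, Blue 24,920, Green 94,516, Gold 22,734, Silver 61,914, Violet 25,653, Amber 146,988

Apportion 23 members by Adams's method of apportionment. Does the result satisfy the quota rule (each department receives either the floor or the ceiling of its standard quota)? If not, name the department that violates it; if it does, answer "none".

Standard quotas: Red 3.786, Blue 1.271, Green 4.820, Gold 1.159, Silver 3.158, Violet 1.308, Amber 7.497.
Adams allocation: Red 4, Blue 2, Green 4, Gold 1, Silver 3, Violet 2, Amber 7.
Every allocation lies between the lower and upper quota.

none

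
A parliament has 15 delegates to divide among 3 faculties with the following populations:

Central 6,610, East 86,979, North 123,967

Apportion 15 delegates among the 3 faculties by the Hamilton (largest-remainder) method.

Central=0, East=6, North=9

Total 217556; standard divisor 217556/15 ≈ 14503.733.
Standard quotas: Central 0.4557, East 5.9970, North 8.5472.
Lower quotas: Central 0, East 5, North 8 (sum 13, leaving 2 seats).
Remainders in descending order: East 0.9970, North 0.5472, Central 0.4557.
Largest remainders: East, North receive the extra seats.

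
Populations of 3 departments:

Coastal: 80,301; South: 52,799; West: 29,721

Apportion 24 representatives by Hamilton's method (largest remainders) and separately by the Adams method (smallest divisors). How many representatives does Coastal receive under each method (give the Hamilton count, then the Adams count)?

Hamilton: Coastal 12, South 8, West 4.
Adams: Coastal 11, South 8, West 5.
Coastal gets 12 under Hamilton and 11 under Adams.

12 and 11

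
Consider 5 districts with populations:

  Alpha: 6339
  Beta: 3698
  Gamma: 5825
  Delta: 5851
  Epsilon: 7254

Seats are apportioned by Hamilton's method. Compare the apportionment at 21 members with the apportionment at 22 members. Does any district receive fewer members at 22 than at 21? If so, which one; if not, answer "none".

At 21 seats: Alpha 5, Beta 3, Gamma 4, Delta 4, Epsilon 5.
At 22 seats: Alpha 5, Beta 3, Gamma 4, Delta 4, Epsilon 6.
No district's allocation decreased.

none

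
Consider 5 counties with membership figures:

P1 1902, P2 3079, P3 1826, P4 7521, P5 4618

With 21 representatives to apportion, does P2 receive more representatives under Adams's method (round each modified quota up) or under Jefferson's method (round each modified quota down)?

Adams: P1 2, P2 4, P3 2, P4 8, P5 5.
Jefferson: P1 2, P2 3, P3 2, P4 9, P5 5.
P2 gets 4 under Adams and 3 under Jefferson.

Adams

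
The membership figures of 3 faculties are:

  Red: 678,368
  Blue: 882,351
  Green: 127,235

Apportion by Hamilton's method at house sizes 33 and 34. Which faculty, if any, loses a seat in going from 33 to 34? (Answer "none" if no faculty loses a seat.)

Green

At 33 seats: Red 13, Blue 17, Green 3.
At 34 seats: Red 14, Blue 18, Green 2.
Green drops from 3 to 2.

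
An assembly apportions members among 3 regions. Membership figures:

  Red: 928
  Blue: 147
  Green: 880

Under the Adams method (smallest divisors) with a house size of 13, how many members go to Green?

Standard divisor 1955/13 ≈ 150.385; standard quotas: Red 6.171, Blue 0.977, Green 5.852.
Rounding up gives 7, 1, 6 = 14 seats, so the divisor must be adjusted.
With modified divisor 170: modified quotas Red 5.459, Blue 0.865, Green 5.176.
Rounding up: Red 6, Blue 1, Green 6 (total 13).
Green receives 6.

6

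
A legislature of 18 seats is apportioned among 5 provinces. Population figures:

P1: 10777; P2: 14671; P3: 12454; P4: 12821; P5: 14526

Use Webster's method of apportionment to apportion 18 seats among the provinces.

P1=3; P2=4; P3=3; P4=4; P5=4

Standard divisor 65249/18 ≈ 3624.944; standard quotas: P1 2.973, P2 4.047, P3 3.436, P4 3.537, P5 4.007.
Rounding to the nearest integer gives P1 3, P2 4, P3 3, P4 4, P5 4 — total 18, matching the house size, so no adjustment is needed.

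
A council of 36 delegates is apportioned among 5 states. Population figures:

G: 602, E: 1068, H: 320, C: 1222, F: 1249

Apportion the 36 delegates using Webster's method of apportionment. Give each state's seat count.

Standard divisor 4461/36 ≈ 123.917; standard quotas: G 4.858, E 8.619, H 2.582, C 9.861, F 10.079.
Rounding to the nearest integer gives 5, 9, 3, 10, 10 = 37 seats, so the divisor must be adjusted.
With modified divisor 126.8: modified quotas G 4.748, E 8.423, H 2.524, C 9.637, F 9.850.
Rounding to the nearest integer: G 5, E 8, H 3, C 10, F 10 (total 36).

G: 5, E: 8, H: 3, C: 10, F: 10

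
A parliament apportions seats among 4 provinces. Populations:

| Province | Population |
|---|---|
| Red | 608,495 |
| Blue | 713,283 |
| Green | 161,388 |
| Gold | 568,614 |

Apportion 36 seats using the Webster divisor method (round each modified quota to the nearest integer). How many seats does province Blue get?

Standard divisor 2051780/36 ≈ 56993.889; standard quotas: Red 10.676, Blue 12.515, Green 2.832, Gold 9.977.
Rounding to the nearest integer gives 11, 13, 3, 10 = 37 seats, so the divisor must be adjusted.
With modified divisor 57500: modified quotas Red 10.583, Blue 12.405, Green 2.807, Gold 9.889.
Rounding to the nearest integer: Red 11, Blue 12, Green 3, Gold 10 (total 36).
Blue receives 12.

12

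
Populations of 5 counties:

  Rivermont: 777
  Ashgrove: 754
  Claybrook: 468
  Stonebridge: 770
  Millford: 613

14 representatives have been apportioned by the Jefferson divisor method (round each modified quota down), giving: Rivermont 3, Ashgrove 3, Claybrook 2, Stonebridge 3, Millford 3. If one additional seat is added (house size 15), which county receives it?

Priority for the next seat is population ÷ (current seats + 1).
Priorities: Rivermont 194.250, Ashgrove 188.500, Claybrook 156.000, Stonebridge 192.500, Millford 153.250.
Highest priority: Rivermont.

Rivermont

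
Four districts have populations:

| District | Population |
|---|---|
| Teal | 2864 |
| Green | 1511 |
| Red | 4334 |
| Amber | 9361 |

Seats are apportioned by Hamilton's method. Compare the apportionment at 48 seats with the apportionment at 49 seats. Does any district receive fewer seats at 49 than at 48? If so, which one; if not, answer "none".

At 48 seats: Teal 8, Green 4, Red 11, Amber 25.
At 49 seats: Teal 8, Green 4, Red 12, Amber 25.
No district's allocation decreased.

none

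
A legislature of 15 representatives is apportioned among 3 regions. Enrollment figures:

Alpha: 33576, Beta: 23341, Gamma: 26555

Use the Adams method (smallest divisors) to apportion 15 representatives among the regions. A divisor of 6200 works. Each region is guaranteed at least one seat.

Alpha 6; Beta 4; Gamma 5

With modified divisor 6200: modified quotas Alpha 5.415, Beta 3.765, Gamma 4.283.
Rounding up: Alpha 6, Beta 4, Gamma 5 (total 15).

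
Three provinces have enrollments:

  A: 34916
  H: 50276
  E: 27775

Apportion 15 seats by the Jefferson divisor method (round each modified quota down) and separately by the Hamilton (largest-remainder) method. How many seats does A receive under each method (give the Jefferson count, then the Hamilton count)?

Jefferson: A 5, H 7, E 3.
Hamilton: A 4, H 7, E 4.
A gets 5 under Jefferson and 4 under Hamilton.

5 and 4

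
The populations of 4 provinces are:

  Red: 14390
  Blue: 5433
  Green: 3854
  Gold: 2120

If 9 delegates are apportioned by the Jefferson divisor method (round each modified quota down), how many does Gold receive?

0

Standard divisor 25797/9 ≈ 2866.333; standard quotas: Red 5.020, Blue 1.895, Green 1.345, Gold 0.740.
Rounding down gives 5, 1, 1, 0 = 7 seats, so the divisor must be adjusted.
With modified divisor 2300: modified quotas Red 6.257, Blue 2.362, Green 1.676, Gold 0.922.
Rounding down: Red 6, Blue 2, Green 1, Gold 0 (total 9).
Gold receives 0.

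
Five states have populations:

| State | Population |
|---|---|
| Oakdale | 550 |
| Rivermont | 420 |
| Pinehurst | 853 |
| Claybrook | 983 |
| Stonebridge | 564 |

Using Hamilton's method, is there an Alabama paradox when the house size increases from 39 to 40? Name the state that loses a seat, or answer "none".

At 39 seats: Oakdale 6, Rivermont 5, Pinehurst 10, Claybrook 11, Stonebridge 7.
At 40 seats: Oakdale 6, Rivermont 5, Pinehurst 10, Claybrook 12, Stonebridge 7.
No state's allocation decreased.

none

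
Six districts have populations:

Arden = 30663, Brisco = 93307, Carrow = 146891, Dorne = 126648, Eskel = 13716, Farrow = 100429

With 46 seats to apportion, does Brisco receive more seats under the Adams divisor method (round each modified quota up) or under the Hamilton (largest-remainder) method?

Adams: Arden 3, Brisco 8, Carrow 13, Dorne 11, Eskel 2, Farrow 9.
Hamilton: Arden 3, Brisco 9, Carrow 13, Dorne 11, Eskel 1, Farrow 9.
Brisco gets 8 under Adams and 9 under Hamilton.

Hamilton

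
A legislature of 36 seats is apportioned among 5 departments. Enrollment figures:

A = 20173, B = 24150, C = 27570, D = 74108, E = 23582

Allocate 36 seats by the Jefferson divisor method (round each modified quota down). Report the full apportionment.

A: 4, B: 5, C: 6, D: 16, E: 5

Standard divisor 169583/36 ≈ 4710.639; standard quotas: A 4.282, B 5.127, C 5.853, D 15.732, E 5.006.
Rounding down gives 4, 5, 5, 15, 5 = 34 seats, so the divisor must be adjusted.
With modified divisor 4500: modified quotas A 4.483, B 5.367, C 6.127, D 16.468, E 5.240.
Rounding down: A 4, B 5, C 6, D 16, E 5 (total 36).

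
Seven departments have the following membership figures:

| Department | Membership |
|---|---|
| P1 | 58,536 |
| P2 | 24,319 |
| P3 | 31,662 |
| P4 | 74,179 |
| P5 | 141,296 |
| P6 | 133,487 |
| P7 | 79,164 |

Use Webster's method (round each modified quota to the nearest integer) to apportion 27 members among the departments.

Standard divisor 542643/27 ≈ 20097.889; standard quotas: P1 2.913, P2 1.210, P3 1.575, P4 3.691, P5 7.030, P6 6.642, P7 3.939.
Rounding to the nearest integer gives 3, 1, 2, 4, 7, 7, 4 = 28 seats, so the divisor must be adjusted.
With modified divisor 20800: modified quotas P1 2.814, P2 1.169, P3 1.522, P4 3.566, P5 6.793, P6 6.418, P7 3.806.
Rounding to the nearest integer: P1 3, P2 1, P3 2, P4 4, P5 7, P6 6, P7 4 (total 27).

P1 3; P2 1; P3 2; P4 4; P5 7; P6 6; P7 4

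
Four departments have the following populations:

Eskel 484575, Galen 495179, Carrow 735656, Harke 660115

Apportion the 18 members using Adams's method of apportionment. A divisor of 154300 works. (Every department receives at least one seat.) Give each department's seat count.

Eskel=4; Galen=4; Carrow=5; Harke=5

With modified divisor 154300: modified quotas Eskel 3.140, Galen 3.209, Carrow 4.768, Harke 4.278.
Rounding up: Eskel 4, Galen 4, Carrow 5, Harke 5 (total 18).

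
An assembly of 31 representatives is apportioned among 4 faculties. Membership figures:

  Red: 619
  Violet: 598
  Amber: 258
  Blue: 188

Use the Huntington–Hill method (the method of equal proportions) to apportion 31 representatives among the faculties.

Red=11, Violet=11, Amber=5, Blue=4

With divisor 54: modified quotas Red 11.463, Violet 11.074, Amber 4.778, Blue 3.481.
Geometric-mean thresholds: Red √(11·12)=11.489, Violet √(11·12)=11.489, Amber √(4·5)=4.472, Blue √(3·4)=3.464.
Each quota rounded against its threshold gives Red 11, Violet 11, Amber 5, Blue 4 (total 31).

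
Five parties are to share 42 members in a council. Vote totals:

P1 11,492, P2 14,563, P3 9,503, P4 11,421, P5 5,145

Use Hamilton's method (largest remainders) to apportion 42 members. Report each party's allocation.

Total 52124; standard divisor 52124/42 ≈ 1241.048.
Standard quotas: P1 9.2599, P2 11.7344, P3 7.6572, P4 9.2027, P5 4.1457.
Lower quotas: P1 9, P2 11, P3 7, P4 9, P5 4 (sum 40, leaving 2 seats).
Remainders in descending order: P2 0.7344, P3 0.6572, P1 0.2599, P4 0.2027, P5 0.1457.
Largest remainders: P2, P3 receive the extra seats.

P1=9, P2=12, P3=8, P4=9, P5=4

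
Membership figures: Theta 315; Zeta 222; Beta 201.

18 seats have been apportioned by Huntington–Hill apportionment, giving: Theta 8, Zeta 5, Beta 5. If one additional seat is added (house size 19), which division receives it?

Zeta

Priority for the next seat is population ÷ (√(s·(s+1))).
Priorities: Theta 37.123, Zeta 40.531, Beta 36.697.
Highest priority: Zeta.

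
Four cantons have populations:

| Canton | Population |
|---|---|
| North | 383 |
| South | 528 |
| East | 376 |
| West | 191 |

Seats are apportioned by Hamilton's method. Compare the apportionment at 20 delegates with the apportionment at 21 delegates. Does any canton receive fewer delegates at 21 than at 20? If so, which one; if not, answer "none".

none

At 20 seats: North 5, South 7, East 5, West 3.
At 21 seats: North 5, South 8, East 5, West 3.
No canton's allocation decreased.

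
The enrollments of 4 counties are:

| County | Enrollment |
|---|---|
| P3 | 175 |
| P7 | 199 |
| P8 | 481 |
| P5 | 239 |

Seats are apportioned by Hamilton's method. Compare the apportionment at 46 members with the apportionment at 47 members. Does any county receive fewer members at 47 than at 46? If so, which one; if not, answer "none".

At 46 seats: P3 7, P7 9, P8 20, P5 10.
At 47 seats: P3 7, P7 9, P8 21, P5 10.
No county's allocation decreased.

none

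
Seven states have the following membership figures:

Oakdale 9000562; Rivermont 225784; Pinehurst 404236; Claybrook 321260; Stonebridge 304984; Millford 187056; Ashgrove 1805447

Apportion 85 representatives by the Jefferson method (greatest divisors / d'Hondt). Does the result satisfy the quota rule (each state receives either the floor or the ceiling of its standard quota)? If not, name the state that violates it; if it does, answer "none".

Standard quotas: Oakdale 62.456, Rivermont 1.567, Pinehurst 2.805, Claybrook 2.229, Stonebridge 2.116, Millford 1.298, Ashgrove 12.528.
Jefferson allocation: Oakdale 64, Rivermont 1, Pinehurst 2, Claybrook 2, Stonebridge 2, Millford 1, Ashgrove 13.
Oakdale has quota 62.456 (lower 62, upper 63) but receives 64 — outside the quota interval.

Oakdale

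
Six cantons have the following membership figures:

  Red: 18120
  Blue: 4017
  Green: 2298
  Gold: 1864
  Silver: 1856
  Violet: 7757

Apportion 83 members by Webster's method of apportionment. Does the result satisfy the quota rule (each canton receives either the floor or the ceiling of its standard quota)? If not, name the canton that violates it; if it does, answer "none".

Standard quotas: Red 41.879, Blue 9.284, Green 5.311, Gold 4.308, Silver 4.290, Violet 17.928.
Webster allocation: Red 43, Blue 9, Green 5, Gold 4, Silver 4, Violet 18.
Red has quota 41.879 (lower 41, upper 42) but receives 43 — outside the quota interval.

Red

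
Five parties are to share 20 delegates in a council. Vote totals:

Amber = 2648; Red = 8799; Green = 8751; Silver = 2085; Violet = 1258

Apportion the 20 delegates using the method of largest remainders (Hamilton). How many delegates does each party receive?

The standard divisor is 23541/20 ≈ 1177.05.
Standard quotas: Amber 2.2497, Red 7.4755, Green 7.4347, Silver 1.7714, Violet 1.0688.
Lower quotas: Amber 2, Red 7, Green 7, Silver 1, Violet 1 (sum 18, leaving 2 seats).
Remainders in descending order: Silver 0.7714, Red 0.4755, Green 0.4347, Amber 0.2497, Violet 0.0688.
The surplus seats go to Silver, Red.

Amber=2, Red=8, Green=7, Silver=2, Violet=1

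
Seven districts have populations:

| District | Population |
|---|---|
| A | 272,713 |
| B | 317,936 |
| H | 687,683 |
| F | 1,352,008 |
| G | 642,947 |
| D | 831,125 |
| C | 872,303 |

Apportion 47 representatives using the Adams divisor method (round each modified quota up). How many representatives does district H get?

Standard divisor 4976715/47 ≈ 105887.553; standard quotas: A 2.575, B 3.003, H 6.494, F 12.768, G 6.072, D 7.849, C 8.238.
Rounding up gives 3, 4, 7, 13, 7, 8, 9 = 51 seats, so the divisor must be adjusted.
With modified divisor 113600: modified quotas A 2.401, B 2.799, H 6.054, F 11.901, G 5.660, D 7.316, C 7.679.
Rounding up: A 3, B 3, H 7, F 12, G 6, D 8, C 8 (total 47).
H receives 7.

7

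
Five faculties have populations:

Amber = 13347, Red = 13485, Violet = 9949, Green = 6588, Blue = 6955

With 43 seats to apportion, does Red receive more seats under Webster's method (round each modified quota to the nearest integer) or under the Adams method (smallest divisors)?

Webster: Amber 11, Red 12, Violet 8, Green 6, Blue 6.
Adams: Amber 11, Red 11, Violet 9, Green 6, Blue 6.
Red gets 12 under Webster and 11 under Adams.

Webster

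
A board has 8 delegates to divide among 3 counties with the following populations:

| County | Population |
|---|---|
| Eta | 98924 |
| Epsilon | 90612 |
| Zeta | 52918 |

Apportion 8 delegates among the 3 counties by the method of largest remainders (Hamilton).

Eta 3; Epsilon 3; Zeta 2

Total 242454; standard divisor 242454/8 ≈ 30306.75.
Standard quotas: Eta 3.2641, Epsilon 2.9898, Zeta 1.7461.
Lower quotas: Eta 3, Epsilon 2, Zeta 1 (sum 6, leaving 2 seats).
Remainders in descending order: Epsilon 0.9898, Zeta 0.7461, Eta 0.2641.
The surplus seats go to Epsilon, Zeta.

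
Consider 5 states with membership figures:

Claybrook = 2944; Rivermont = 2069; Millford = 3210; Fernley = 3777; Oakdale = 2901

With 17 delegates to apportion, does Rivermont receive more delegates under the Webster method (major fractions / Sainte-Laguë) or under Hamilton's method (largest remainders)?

Hamilton

Webster: Claybrook 4, Rivermont 2, Millford 4, Fernley 4, Oakdale 3.
Hamilton: Claybrook 3, Rivermont 3, Millford 4, Fernley 4, Oakdale 3.
Rivermont gets 2 under Webster and 3 under Hamilton.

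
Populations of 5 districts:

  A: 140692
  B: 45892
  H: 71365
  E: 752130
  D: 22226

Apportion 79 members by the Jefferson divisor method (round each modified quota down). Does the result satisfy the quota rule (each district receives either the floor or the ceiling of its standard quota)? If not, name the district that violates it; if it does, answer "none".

Standard quotas: A 10.767, B 3.512, H 5.461, E 57.559, D 1.701.
Jefferson allocation: A 11, B 3, H 5, E 59, D 1.
E has quota 57.559 (lower 57, upper 58) but receives 59 — outside the quota interval.

E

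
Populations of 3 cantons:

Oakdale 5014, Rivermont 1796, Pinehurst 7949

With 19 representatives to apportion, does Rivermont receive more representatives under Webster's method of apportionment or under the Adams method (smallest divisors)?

Adams

Webster: Oakdale 7, Rivermont 2, Pinehurst 10.
Adams: Oakdale 6, Rivermont 3, Pinehurst 10.
Rivermont gets 2 under Webster and 3 under Adams.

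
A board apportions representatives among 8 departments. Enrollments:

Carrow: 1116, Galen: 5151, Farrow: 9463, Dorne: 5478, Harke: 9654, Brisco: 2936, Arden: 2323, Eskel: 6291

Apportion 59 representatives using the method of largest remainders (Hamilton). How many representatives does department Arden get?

3

The standard divisor is 42412/59 ≈ 718.847.
Standard quotas: Carrow 1.5525, Galen 7.1656, Farrow 13.1641, Dorne 7.6205, Harke 13.4298, Brisco 4.0843, Arden 3.2316, Eskel 8.7515.
Lower quotas: Carrow 1, Galen 7, Farrow 13, Dorne 7, Harke 13, Brisco 4, Arden 3, Eskel 8 (sum 56, leaving 3 seats).
Remainders in descending order: Eskel 0.7515, Dorne 0.6205, Carrow 0.5525, Harke 0.4298, Arden 0.2316, Galen 0.1656, Farrow 0.1641, Brisco 0.0843.
Largest remainders: Eskel, Dorne, Carrow receive the extra seats.
Arden receives 3.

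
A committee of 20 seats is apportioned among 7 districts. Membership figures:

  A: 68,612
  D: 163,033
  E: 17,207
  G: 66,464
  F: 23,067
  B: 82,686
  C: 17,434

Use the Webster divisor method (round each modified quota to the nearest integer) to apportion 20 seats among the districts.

A 3, D 7, E 1, G 3, F 1, B 4, C 1

Standard divisor 438503/20 ≈ 21925.15; standard quotas: A 3.129, D 7.436, E 0.785, G 3.031, F 1.052, B 3.771, C 0.795.
Rounding to the nearest integer gives A 3, D 7, E 1, G 3, F 1, B 4, C 1 — total 20, matching the house size, so no adjustment is needed.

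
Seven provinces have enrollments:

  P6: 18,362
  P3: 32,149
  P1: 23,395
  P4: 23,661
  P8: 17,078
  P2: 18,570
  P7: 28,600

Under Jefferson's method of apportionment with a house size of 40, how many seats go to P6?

4

Standard divisor 161815/40 ≈ 4045.375; standard quotas: P6 4.539, P3 7.947, P1 5.783, P4 5.849, P8 4.222, P2 4.590, P7 7.070.
Rounding down gives 4, 7, 5, 5, 4, 4, 7 = 36 seats, so the divisor must be adjusted.
With modified divisor 3690: modified quotas P6 4.976, P3 8.712, P1 6.340, P4 6.412, P8 4.628, P2 5.033, P7 7.751.
Rounding down: P6 4, P3 8, P1 6, P4 6, P8 4, P2 5, P7 7 (total 40).
P6 receives 4.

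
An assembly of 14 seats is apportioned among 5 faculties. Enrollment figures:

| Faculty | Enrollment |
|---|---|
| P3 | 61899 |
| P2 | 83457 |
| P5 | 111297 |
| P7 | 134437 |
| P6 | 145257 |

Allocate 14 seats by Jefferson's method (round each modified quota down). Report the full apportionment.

P3=1, P2=2, P5=3, P7=4, P6=4

Standard divisor 536347/14 ≈ 38310.5; standard quotas: P3 1.616, P2 2.178, P5 2.905, P7 3.509, P6 3.792.
Rounding down gives 1, 2, 2, 3, 3 = 11 seats, so the divisor must be adjusted.
With modified divisor 32300: modified quotas P3 1.916, P2 2.584, P5 3.446, P7 4.162, P6 4.497.
Rounding down: P3 1, P2 2, P5 3, P7 4, P6 4 (total 14).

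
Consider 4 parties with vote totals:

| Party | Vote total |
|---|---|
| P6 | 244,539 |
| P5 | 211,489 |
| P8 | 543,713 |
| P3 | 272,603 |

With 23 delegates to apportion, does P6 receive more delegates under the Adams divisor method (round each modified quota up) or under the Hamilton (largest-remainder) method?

Adams: P6 5, P5 4, P8 9, P3 5.
Hamilton: P6 4, P5 4, P8 10, P3 5.
P6 gets 5 under Adams and 4 under Hamilton.

Adams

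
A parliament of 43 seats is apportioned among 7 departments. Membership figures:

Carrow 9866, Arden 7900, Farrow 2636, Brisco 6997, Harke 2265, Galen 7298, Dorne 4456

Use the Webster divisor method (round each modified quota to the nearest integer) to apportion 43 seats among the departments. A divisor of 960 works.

With modified divisor 960: modified quotas Carrow 10.277, Arden 8.229, Farrow 2.746, Brisco 7.289, Harke 2.359, Galen 7.602, Dorne 4.642.
Rounding to the nearest integer: Carrow 10, Arden 8, Farrow 3, Brisco 7, Harke 2, Galen 8, Dorne 5 (total 43).

Carrow=10, Arden=8, Farrow=3, Brisco=7, Harke=2, Galen=8, Dorne=5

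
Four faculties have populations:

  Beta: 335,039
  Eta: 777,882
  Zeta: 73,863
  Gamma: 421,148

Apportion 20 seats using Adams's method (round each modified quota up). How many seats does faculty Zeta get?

Standard divisor 1607932/20 ≈ 80396.6; standard quotas: Beta 4.167, Eta 9.676, Zeta 0.919, Gamma 5.238.
Rounding up gives 5, 10, 1, 6 = 22 seats, so the divisor must be adjusted.
With modified divisor 85300: modified quotas Beta 3.928, Eta 9.119, Zeta 0.866, Gamma 4.937.
Rounding up: Beta 4, Eta 10, Zeta 1, Gamma 5 (total 20).
Zeta receives 1.

1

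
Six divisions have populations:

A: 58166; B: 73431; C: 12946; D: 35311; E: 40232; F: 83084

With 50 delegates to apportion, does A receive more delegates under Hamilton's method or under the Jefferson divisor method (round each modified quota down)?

Hamilton: A 9, B 12, C 2, D 6, E 7, F 14.
Jefferson: A 10, B 12, C 2, D 6, E 6, F 14.
A gets 9 under Hamilton and 10 under Jefferson.

Jefferson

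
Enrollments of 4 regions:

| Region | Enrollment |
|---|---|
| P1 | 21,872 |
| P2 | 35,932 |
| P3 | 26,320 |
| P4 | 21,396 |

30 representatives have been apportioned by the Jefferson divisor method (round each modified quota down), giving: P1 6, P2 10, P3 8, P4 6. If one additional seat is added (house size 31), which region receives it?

P2

Priority for the next seat is population ÷ (current seats + 1).
Priorities: P1 3124.571, P2 3266.545, P3 2924.444, P4 3056.571.
Highest priority: P2.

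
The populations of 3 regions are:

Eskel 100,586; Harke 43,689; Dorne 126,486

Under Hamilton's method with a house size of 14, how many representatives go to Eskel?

5

Standard divisor: 270761 ÷ 14 ≈ 19340.071.
Standard quotas: Eskel 5.2009, Harke 2.2590, Dorne 6.5401.
Lower quotas: Eskel 5, Harke 2, Dorne 6 (sum 13, leaving 1 seat).
Remainders in descending order: Dorne 0.5401, Harke 0.2590, Eskel 0.2009.
The surplus seat goes to Dorne.
Eskel receives 5.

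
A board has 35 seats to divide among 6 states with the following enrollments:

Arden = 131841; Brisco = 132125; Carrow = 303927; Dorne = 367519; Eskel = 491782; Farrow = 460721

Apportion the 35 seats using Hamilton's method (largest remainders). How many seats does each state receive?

Total 1887915; standard divisor 1887915/35 ≈ 53940.429.
Standard quotas: Arden 2.4442, Brisco 2.4495, Carrow 5.6345, Dorne 6.8134, Eskel 9.1171, Farrow 8.5413.
Lower quotas: Arden 2, Brisco 2, Carrow 5, Dorne 6, Eskel 9, Farrow 8 (sum 32, leaving 3 seats).
Remainders in descending order: Dorne 0.8134, Carrow 0.6345, Farrow 0.5413, Brisco 0.4495, Arden 0.4442, Eskel 0.1171.
Largest remainders: Dorne, Carrow, Farrow receive the extra seats.

Arden 2, Brisco 2, Carrow 6, Dorne 7, Eskel 9, Farrow 9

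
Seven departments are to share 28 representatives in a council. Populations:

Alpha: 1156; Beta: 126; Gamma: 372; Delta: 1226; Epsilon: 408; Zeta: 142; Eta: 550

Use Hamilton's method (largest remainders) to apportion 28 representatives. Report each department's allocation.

The standard divisor is 3980/28 ≈ 142.143.
Standard quotas: Alpha 8.133, Beta 0.886, Gamma 2.617, Delta 8.625, Epsilon 2.870, Zeta 0.999, Eta 3.869.
Lower quotas: Alpha 8, Beta 0, Gamma 2, Delta 8, Epsilon 2, Zeta 0, Eta 3 (sum 23, leaving 5 seats).
Remainders in descending order: Zeta 0.999, Beta 0.886, Epsilon 0.870, Eta 0.869, Delta 0.625, Gamma 0.617, Alpha 0.133.
The surplus seats go to Zeta, Beta, Epsilon, Eta, Delta.

Alpha 8, Beta 1, Gamma 2, Delta 9, Epsilon 3, Zeta 1, Eta 4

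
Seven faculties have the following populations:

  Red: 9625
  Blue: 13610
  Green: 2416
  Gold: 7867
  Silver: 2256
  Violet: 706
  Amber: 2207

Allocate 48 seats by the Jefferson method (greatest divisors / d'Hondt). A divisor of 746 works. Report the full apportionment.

Red=12, Blue=18, Green=3, Gold=10, Silver=3, Violet=0, Amber=2

With modified divisor 746: modified quotas Red 12.902, Blue 18.244, Green 3.239, Gold 10.546, Silver 3.024, Violet 0.946, Amber 2.958.
Rounding down: Red 12, Blue 18, Green 3, Gold 10, Silver 3, Violet 0, Amber 2 (total 48).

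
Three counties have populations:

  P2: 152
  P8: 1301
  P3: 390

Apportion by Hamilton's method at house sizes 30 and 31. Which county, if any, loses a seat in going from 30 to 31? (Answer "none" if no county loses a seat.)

At 30 seats: P2 3, P8 21, P3 6.
At 31 seats: P2 2, P8 22, P3 7.
P2 drops from 3 to 2.

P2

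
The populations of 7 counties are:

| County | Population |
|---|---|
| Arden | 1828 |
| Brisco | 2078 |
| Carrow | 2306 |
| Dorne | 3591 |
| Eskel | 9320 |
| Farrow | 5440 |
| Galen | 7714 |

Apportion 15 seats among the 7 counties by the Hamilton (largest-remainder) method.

The standard divisor is 32277/15 ≈ 2151.8.
Standard quotas: Arden 0.8495, Brisco 0.9657, Carrow 1.0717, Dorne 1.6688, Eskel 4.3313, Farrow 2.5281, Galen 3.5849.
Lower quotas: Arden 0, Brisco 0, Carrow 1, Dorne 1, Eskel 4, Farrow 2, Galen 3 (sum 11, leaving 4 seats).
Remainders in descending order: Brisco 0.9657, Arden 0.8495, Dorne 0.6688, Galen 0.5849, Farrow 0.5281, Eskel 0.3313, Carrow 0.0717.
Largest remainders: Brisco, Arden, Dorne, Galen receive the extra seats.

Arden 1; Brisco 1; Carrow 1; Dorne 2; Eskel 4; Farrow 2; Galen 4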